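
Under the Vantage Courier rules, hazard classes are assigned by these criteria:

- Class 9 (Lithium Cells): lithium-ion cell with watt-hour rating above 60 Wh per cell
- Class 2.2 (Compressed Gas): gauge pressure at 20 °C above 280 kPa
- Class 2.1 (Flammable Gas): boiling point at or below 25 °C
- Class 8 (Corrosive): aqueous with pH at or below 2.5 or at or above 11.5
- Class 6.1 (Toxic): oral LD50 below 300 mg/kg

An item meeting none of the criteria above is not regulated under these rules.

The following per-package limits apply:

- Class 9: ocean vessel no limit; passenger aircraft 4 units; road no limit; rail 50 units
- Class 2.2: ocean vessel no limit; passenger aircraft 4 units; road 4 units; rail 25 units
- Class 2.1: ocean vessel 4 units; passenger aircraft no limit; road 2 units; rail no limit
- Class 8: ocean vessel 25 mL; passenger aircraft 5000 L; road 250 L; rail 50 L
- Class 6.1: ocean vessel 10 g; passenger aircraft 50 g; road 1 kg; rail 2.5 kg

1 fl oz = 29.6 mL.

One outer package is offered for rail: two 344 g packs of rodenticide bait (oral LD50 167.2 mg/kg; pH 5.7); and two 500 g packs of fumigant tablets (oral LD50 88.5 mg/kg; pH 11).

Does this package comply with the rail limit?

Rodenticide bait: oral LD50 167.2 mg/kg < 300 mg/kg → Class 6.1 (Toxic).
The fumigant tablets have oral LD50 88.5 mg/kg, which is < 300 mg/kg, so they are Class 6.1 (Toxic).
Total Class 6.1: (two 344 g packs = 688 g) + (two 500 g packs = 1 kg) = 1.688 kg.
1.688 kg is within the rail limit of 2.5 kg for Class 6.1.

Yes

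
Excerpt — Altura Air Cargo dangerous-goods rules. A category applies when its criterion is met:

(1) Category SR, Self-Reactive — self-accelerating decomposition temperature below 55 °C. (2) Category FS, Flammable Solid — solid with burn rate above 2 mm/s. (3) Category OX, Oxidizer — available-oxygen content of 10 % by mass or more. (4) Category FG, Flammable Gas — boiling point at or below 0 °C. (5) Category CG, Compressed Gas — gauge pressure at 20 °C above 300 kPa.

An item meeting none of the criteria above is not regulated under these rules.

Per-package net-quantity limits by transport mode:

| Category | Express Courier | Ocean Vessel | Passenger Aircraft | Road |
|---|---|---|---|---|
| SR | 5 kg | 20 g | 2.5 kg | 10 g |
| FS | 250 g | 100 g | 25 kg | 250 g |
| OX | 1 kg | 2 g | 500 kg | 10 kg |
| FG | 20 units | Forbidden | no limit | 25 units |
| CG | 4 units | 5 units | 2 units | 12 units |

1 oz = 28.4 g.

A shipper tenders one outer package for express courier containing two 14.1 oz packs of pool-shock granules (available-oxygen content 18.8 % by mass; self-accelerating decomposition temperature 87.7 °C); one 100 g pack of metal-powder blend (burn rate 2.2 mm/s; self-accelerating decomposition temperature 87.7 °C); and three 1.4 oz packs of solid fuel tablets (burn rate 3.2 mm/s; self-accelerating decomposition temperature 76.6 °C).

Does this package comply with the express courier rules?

Yes

The pool-shock granules have available-oxygen content 18.8 % by mass, which is ≥ 10 % by mass, so they are Category OX (Oxidizer).
With burn rate 2.2 mm/s (> 2 mm/s), the metal-powder blend falls in Category FS.
The solid fuel tablets have burn rate 3.2 mm/s, which is > 2 mm/s, so they are Category FS (Flammable Solid).
Category OX quantity: two 14.1 oz packs = 800.88 g.
800.88 g ≤ 1 kg (express courier limit, Category OX) — within limit.
Category FS net quantity: 100 g + (three 1.4 oz packs = 119.28 g) = 219.28 g.
219.28 g is within the express courier limit of 250 g for Category FS.
Every hazard category is within its express courier limit and no segregation rule is violated.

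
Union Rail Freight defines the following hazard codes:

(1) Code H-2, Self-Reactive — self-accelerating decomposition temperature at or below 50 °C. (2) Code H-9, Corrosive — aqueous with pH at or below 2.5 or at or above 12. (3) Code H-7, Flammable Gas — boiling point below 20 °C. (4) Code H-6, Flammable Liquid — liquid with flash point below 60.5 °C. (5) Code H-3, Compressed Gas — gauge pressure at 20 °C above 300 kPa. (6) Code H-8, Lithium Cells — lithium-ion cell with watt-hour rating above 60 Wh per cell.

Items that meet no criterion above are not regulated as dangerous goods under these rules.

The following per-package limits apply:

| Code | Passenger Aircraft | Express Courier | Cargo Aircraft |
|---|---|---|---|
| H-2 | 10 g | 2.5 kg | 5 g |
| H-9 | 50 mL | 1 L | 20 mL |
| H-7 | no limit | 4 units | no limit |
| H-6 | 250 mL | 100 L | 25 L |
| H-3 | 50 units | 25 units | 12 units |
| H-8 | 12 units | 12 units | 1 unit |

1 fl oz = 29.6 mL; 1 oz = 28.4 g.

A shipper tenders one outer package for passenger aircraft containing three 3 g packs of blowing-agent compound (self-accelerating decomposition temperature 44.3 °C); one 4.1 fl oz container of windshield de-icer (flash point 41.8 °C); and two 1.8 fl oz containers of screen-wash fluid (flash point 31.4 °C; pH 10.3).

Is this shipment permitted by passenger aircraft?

Yes

Self-accelerating decomposition temperature 44.3 °C meets the Code H-2 criterion (Self-Reactive), so the blowing-agent compound is Code H-2.
The windshield de-icer has flash point 41.8 °C, which is < 60.5 °C, so it is Code H-6 (Flammable Liquid).
With flash point 31.4 °C (< 60.5 °C), the screen-wash fluid falls in Code H-6.
Code H-6 net quantity: (one 4.1 fl oz container = 121.36 mL) + (two 1.8 fl oz containers = 106.56 mL) = 227.92 mL.
227.92 mL is within the passenger aircraft limit of 250 mL for Code H-6.
Code H-2 quantity: three 3 g packs = 9 g.
9 g ≤ 10 g (passenger aircraft limit, Code H-2) — within limit.
Every hazard code is within its passenger aircraft limit and no segregation rule is violated.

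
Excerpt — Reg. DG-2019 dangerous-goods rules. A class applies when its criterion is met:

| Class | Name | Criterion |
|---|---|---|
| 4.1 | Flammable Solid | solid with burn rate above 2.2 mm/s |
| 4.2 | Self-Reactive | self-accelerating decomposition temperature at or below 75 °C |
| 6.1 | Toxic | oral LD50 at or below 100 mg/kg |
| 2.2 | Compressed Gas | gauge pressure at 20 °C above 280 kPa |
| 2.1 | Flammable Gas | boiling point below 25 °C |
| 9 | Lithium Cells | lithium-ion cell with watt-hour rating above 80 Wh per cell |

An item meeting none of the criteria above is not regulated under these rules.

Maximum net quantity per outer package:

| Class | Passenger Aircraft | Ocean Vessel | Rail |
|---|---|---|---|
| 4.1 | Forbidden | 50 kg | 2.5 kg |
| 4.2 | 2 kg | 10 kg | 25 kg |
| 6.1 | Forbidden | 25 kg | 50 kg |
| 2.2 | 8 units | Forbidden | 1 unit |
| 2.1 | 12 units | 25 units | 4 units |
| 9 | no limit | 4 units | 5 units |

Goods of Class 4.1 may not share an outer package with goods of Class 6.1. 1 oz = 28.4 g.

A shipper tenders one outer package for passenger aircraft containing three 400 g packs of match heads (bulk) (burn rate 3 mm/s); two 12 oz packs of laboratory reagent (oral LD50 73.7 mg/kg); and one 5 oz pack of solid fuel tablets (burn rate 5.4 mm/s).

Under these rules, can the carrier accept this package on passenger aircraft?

With burn rate 3 mm/s (> 2.2 mm/s), the match heads (bulk) fall in Class 4.1.
With oral LD50 73.7 mg/kg (≤ 100 mg/kg), the laboratory reagent falls in Class 6.1.
With burn rate 5.4 mm/s (> 2.2 mm/s), the solid fuel tablets fall in Class 4.1.
Class 4.1 net quantity: (three 400 g packs = 1.2 kg) + (one 5 oz pack = 142 g) = 1.342 kg.
By passenger aircraft, Class 4.1 is Forbidden regardless of quantity.
Class 6.1 quantity: two 12 oz packs = 681.6 g.
By passenger aircraft, Class 6.1 is Forbidden regardless of quantity.
Class 4.1 and Class 6.1 may not share an outer package.

No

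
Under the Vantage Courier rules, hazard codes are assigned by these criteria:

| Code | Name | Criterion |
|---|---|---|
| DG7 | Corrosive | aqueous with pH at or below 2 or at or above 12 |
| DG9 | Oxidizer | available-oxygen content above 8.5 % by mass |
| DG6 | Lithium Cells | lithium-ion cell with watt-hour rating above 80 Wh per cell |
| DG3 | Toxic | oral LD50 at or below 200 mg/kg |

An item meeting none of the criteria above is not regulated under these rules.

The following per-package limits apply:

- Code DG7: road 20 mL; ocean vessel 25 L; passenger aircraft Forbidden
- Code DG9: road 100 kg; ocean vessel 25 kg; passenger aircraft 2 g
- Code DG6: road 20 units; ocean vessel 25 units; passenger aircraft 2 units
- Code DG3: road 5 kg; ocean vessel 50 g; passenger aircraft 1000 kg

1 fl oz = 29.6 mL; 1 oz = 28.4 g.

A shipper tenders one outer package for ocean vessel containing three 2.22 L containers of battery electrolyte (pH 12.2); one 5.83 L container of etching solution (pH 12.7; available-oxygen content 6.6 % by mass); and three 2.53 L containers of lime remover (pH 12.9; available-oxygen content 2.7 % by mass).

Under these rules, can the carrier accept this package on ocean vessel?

With pH 12.2 (≥ 12), the battery electrolyte falls in Code DG7.
The etching solution has pH 12.7, which is ≥ 12, so it is Code DG7 (Corrosive).
The lime remover has pH 12.9, which is ≥ 12, so it is Code DG7 (Corrosive).
Total Code DG7: (three 2.22 L containers = 6.66 L) + 5.83 L + (three 2.53 L containers = 7.59 L) = 20.08 L.
20.08 L is within the ocean vessel limit of 25 L for Code DG7.

Yes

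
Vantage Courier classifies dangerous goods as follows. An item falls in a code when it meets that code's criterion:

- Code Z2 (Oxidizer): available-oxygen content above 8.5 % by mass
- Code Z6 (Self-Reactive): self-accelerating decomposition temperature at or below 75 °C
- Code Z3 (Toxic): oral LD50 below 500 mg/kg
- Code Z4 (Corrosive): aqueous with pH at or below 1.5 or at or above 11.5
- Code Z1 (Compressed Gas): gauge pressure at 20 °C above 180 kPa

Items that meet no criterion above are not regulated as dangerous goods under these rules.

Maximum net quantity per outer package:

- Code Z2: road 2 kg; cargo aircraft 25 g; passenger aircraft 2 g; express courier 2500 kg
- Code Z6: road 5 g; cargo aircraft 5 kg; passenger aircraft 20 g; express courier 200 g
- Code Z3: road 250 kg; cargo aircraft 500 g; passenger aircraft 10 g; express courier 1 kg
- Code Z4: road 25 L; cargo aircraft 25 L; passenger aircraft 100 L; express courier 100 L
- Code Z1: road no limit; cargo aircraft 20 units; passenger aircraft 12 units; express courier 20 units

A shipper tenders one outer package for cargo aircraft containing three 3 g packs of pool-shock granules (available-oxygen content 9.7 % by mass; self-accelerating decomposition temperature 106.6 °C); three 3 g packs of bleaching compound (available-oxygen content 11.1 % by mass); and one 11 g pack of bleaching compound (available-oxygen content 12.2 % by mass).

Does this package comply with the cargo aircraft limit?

No

With available-oxygen content 9.7 % by mass (> 8.5 % by mass), the pool-shock granules fall in Code Z2.
With available-oxygen content 11.1 % by mass (> 8.5 % by mass), the bleaching compound falls in Code Z2.
Bleaching compound: available-oxygen content 12.2 % by mass > 8.5 % by mass → Code Z2 (Oxidizer).
Code Z2 net quantity: (three 3 g packs = 9 g) + (three 3 g packs = 9 g) + 11 g = 29 g.
29 g exceeds the cargo aircraft limit of 25 g for Code Z2.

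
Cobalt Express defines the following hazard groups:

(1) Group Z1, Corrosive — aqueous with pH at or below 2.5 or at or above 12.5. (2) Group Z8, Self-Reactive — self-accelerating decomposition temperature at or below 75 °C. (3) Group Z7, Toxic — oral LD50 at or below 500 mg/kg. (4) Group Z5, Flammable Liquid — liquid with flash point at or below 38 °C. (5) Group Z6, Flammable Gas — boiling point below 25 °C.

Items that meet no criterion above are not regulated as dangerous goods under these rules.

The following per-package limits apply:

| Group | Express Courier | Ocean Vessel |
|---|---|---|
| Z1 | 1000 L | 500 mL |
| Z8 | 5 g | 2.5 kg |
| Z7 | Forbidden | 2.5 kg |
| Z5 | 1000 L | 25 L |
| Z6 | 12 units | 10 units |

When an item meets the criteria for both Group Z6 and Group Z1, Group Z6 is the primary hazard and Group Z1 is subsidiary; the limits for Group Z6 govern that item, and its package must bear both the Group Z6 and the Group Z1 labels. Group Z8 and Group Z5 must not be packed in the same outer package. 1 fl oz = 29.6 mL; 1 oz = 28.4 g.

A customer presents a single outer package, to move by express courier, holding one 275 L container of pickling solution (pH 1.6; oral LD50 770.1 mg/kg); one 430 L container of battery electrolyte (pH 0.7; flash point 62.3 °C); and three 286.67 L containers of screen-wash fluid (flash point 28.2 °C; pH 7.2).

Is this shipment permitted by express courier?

Yes

With pH 1.6 (≤ 2.5), the pickling solution falls in Group Z1.
The battery electrolyte has pH 0.7, which is ≤ 2.5, so it is Group Z1 (Corrosive).
Screen-wash fluid: flash point 28.2 °C ≤ 38 °C → Group Z5 (Flammable Liquid).
Total Group Z1: 275 L + 430 L = 705 L.
705 L ≤ 1000 L (express courier limit, Group Z1) — within limit.
Group Z5 quantity: three 286.67 L containers = 860.01 L.
860.01 L is within the express courier limit of 1000 L for Group Z5.
The segregation rule (Group Z8 with Group Z5) does not apply to Group Z1 with Group Z5.
Every hazard group is within its express courier limit and no segregation rule is violated.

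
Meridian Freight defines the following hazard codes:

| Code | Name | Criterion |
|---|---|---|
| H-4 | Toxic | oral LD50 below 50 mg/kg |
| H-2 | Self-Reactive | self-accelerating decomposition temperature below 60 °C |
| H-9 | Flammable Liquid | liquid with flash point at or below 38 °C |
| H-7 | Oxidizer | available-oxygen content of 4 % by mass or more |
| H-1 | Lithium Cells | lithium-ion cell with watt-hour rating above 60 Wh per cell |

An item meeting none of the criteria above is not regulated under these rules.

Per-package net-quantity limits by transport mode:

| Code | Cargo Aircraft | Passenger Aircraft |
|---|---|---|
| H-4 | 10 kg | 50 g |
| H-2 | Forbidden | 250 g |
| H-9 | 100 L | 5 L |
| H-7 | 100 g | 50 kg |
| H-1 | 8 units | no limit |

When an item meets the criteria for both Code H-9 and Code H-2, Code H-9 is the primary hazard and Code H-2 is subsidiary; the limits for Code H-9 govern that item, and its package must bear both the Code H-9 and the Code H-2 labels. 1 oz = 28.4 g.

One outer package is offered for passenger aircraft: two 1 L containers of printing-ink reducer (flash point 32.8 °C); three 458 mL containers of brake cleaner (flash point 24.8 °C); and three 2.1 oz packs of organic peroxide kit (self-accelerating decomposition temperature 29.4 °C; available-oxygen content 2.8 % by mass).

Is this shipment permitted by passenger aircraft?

The printing-ink reducer has flash point 32.8 °C, which is ≤ 38 °C, so it is Code H-9 (Flammable Liquid).
The brake cleaner has flash point 24.8 °C, which is ≤ 38 °C, so it is Code H-9 (Flammable Liquid).
Self-accelerating decomposition temperature 29.4 °C meets the Code H-2 criterion (Self-Reactive), so the organic peroxide kit is Code H-2.
Total Code H-9: (two 1 L containers = 2 L) + (three 458 mL containers = 1.374 L) = 3.374 L.
3.374 L ≤ 5 L (passenger aircraft limit, Code H-9) — within limit.
Code H-2 quantity: three 2.1 oz packs = 178.92 g.
That is within the Code H-2 passenger aircraft limit of 250 g.
Every hazard code is within its passenger aircraft limit and no segregation rule is violated.

Yes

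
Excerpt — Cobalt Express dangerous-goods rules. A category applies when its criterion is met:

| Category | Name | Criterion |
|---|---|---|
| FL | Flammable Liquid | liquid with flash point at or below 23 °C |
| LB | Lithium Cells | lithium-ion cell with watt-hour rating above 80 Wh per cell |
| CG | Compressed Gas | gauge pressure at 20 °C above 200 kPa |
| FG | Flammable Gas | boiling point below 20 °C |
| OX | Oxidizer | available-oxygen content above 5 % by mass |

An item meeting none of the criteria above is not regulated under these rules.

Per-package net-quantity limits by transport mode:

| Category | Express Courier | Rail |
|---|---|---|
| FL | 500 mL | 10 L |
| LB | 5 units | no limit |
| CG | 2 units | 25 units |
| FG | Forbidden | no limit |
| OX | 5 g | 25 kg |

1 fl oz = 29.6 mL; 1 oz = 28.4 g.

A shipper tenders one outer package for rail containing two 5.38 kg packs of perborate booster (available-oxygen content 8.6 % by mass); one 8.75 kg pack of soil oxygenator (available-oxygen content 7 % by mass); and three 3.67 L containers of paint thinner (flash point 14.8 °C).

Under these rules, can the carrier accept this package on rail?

With available-oxygen content 8.6 % by mass (> 5 % by mass), the perborate booster falls in Category OX.
Soil oxygenator: available-oxygen content 7 % by mass > 5 % by mass → Category OX (Oxidizer).
Paint thinner: flash point 14.8 °C ≤ 23 °C → Category FL (Flammable Liquid).
Category FL quantity: three 3.67 L containers = 11.01 L.
11.01 L exceeds the rail limit of 10 L for Category FL.
Category OX net quantity: (two 5.38 kg packs = 10.76 kg) + 8.75 kg = 19.51 kg.
19.51 kg is within the rail limit of 25 kg for Category OX.

No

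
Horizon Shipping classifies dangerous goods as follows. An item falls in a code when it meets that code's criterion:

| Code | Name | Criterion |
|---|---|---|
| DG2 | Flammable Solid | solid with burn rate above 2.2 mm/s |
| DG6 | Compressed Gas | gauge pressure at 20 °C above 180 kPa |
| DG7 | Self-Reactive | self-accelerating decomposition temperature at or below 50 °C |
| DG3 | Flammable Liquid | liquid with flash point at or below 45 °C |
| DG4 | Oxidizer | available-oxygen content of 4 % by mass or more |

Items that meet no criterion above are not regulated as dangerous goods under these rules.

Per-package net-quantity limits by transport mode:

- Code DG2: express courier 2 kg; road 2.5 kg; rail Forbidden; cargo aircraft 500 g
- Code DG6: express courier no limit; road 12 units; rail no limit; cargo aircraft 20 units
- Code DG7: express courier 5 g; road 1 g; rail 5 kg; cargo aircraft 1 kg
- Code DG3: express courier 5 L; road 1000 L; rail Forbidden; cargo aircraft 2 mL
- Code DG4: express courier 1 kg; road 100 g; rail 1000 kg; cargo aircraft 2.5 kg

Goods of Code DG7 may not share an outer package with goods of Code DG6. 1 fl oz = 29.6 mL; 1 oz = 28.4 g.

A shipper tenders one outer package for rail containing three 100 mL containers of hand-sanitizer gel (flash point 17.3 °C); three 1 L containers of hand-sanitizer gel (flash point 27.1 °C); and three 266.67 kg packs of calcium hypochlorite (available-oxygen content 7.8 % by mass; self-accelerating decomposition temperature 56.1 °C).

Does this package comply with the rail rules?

No

With flash point 17.3 °C (≤ 45 °C), the hand-sanitizer gel falls in Code DG3.
Hand-sanitizer gel: flash point 27.1 °C ≤ 45 °C → Code DG3 (Flammable Liquid).
Available-oxygen content 7.8 % by mass meets the Code DG4 criterion (Oxidizer), so the calcium hypochlorite is Code DG4.
Total Code DG3: (three 100 mL containers = 300 mL) + (three 1 L containers = 3 L) = 3.3 L.
Code DG3 is Forbidden by rail.
Code DG4 quantity: three 266.67 kg packs = 800.01 kg.
800.01 kg is within the rail limit of 1000 kg for Code DG4.
The segregation rule (Code DG7 with Code DG6) does not apply to Code DG3 with Code DG4.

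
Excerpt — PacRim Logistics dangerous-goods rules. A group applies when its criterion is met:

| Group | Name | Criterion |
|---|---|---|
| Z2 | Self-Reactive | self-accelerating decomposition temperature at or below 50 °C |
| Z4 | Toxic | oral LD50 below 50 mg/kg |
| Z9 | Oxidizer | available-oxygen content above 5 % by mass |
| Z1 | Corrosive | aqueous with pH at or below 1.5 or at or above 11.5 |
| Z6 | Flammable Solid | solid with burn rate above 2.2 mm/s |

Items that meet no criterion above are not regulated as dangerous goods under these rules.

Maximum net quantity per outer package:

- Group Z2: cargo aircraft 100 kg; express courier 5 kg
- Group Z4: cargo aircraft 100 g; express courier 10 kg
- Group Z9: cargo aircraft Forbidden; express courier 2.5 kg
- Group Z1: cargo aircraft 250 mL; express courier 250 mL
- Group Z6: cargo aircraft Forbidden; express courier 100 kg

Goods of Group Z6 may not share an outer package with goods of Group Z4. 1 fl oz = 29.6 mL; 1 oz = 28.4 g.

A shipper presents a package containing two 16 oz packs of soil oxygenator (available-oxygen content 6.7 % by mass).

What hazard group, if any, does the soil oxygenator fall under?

Available-oxygen content 6.7 % by mass meets the Group Z9 criterion (Oxidizer), so the soil oxygenator is Group Z9.

Group Z9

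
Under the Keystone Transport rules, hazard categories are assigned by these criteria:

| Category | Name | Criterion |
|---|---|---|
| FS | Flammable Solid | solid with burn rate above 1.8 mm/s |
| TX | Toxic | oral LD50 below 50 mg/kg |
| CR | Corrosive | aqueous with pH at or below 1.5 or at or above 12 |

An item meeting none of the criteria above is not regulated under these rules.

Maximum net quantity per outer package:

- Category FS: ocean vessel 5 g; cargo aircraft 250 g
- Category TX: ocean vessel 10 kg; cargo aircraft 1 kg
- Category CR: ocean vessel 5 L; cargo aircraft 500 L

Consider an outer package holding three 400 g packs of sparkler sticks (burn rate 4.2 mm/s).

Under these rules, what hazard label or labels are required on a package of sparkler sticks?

Sparkler sticks: burn rate 4.2 mm/s > 1.8 mm/s → Category FS (Flammable Solid).
Only the Category FS label is required.

Category FS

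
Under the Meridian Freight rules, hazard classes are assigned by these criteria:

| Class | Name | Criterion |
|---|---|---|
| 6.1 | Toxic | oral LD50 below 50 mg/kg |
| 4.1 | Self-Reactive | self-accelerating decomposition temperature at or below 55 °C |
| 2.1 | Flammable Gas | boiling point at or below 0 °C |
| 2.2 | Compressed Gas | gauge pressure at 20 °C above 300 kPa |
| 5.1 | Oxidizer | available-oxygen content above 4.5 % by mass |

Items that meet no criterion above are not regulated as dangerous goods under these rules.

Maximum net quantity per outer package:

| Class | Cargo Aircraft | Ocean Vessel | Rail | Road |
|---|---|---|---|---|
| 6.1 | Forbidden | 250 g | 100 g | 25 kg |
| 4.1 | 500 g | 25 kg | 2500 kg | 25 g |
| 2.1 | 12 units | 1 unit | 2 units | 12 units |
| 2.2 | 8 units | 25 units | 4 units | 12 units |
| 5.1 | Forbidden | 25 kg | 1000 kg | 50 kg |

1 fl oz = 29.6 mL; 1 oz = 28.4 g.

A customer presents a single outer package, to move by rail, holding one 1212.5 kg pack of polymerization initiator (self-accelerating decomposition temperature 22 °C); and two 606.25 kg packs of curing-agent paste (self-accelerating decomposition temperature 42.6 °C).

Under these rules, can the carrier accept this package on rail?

Yes

Polymerization initiator: self-accelerating decomposition temperature 22 °C ≤ 55 °C → Class 4.1 (Self-Reactive).
Curing-agent paste: self-accelerating decomposition temperature 42.6 °C ≤ 55 °C → Class 4.1 (Self-Reactive).
Class 4.1 net quantity: 1212.5 kg + (two 606.25 kg packs = 1212.5 kg) = 2425 kg.
2425 kg ≤ 2500 kg (rail limit, Class 4.1) — within limit.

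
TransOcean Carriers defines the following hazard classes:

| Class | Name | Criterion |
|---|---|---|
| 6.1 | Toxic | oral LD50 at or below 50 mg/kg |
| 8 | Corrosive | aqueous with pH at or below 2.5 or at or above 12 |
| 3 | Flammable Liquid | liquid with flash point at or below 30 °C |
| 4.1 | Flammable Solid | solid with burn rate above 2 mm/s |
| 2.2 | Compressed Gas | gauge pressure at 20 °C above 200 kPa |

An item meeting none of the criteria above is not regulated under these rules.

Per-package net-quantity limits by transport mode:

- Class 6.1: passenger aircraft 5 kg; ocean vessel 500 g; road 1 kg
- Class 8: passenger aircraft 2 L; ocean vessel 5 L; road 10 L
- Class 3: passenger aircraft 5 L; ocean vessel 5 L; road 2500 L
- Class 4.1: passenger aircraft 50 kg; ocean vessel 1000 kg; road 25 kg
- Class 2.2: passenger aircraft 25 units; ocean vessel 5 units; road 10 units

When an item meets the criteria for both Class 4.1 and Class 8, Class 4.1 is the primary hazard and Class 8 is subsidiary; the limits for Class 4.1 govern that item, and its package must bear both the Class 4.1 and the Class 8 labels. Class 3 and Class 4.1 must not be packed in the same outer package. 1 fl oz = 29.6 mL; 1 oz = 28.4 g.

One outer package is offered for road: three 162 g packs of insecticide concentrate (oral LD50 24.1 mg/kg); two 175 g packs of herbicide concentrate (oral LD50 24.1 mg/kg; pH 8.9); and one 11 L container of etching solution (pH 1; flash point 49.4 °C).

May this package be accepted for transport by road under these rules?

No

With oral LD50 24.1 mg/kg (≤ 50 mg/kg), the insecticide concentrate falls in Class 6.1.
Herbicide concentrate: oral LD50 24.1 mg/kg ≤ 50 mg/kg → Class 6.1 (Toxic).
With pH 1 (≤ 2.5), the etching solution falls in Class 8.
Class 8 quantity: 11 L.
11 L > 10 L (road limit, Class 8) — over the limit.
Class 6.1 net quantity: (three 162 g packs = 486 g) + (two 175 g packs = 350 g) = 836 g.
836 g is within the road limit of 1 kg for Class 6.1.
The segregation rule (Class 3 with Class 4.1) does not apply to Class 8 with Class 6.1.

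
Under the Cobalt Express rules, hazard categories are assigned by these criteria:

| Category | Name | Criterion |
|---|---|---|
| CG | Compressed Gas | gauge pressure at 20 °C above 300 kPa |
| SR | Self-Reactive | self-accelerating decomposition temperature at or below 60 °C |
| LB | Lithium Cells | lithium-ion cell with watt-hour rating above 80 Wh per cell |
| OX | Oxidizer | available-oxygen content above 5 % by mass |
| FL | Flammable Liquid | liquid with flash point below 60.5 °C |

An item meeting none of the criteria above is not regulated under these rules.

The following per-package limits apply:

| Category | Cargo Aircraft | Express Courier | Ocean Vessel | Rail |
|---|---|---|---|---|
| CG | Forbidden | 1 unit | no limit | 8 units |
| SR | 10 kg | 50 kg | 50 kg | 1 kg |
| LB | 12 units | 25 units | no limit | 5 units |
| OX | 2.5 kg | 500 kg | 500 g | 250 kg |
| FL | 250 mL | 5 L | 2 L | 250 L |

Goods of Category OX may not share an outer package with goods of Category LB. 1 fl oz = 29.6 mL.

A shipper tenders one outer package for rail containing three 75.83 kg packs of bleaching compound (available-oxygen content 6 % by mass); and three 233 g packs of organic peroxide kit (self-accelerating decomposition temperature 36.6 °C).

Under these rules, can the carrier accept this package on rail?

The bleaching compound has available-oxygen content 6 % by mass, which is > 5 % by mass, so it is Category OX (Oxidizer).
Self-accelerating decomposition temperature 36.6 °C meets the Category SR criterion (Self-Reactive), so the organic peroxide kit is Category SR.
Category OX quantity: three 75.83 kg packs = 227.49 kg.
That is within the Category OX rail limit of 250 kg.
Category SR quantity: three 233 g packs = 699 g.
699 g is within the rail limit of 1 kg for Category SR.
The segregation rule (Category OX with Category LB) does not apply to Category OX with Category SR.
Every hazard category is within its rail limit and no segregation rule is violated.

Yes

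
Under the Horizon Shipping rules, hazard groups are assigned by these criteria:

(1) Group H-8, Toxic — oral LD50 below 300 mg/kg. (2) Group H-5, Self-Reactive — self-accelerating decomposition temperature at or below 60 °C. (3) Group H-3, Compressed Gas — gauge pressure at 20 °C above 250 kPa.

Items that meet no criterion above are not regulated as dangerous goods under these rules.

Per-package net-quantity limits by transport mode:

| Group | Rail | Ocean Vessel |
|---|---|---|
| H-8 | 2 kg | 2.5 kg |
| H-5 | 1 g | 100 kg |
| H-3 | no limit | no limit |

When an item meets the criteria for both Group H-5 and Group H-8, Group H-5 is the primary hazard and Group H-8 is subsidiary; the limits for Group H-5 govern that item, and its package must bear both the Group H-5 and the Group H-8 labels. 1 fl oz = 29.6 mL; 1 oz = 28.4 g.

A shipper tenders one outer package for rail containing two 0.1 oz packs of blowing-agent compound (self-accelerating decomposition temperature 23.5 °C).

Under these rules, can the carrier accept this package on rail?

The blowing-agent compound has self-accelerating decomposition temperature 23.5 °C, which is ≤ 60 °C, so it is Group H-5 (Self-Reactive).
Group H-5 quantity: two 0.1 oz packs = 5.68 g.
5.68 g > 1 g (rail limit, Group H-5) — over the limit.

No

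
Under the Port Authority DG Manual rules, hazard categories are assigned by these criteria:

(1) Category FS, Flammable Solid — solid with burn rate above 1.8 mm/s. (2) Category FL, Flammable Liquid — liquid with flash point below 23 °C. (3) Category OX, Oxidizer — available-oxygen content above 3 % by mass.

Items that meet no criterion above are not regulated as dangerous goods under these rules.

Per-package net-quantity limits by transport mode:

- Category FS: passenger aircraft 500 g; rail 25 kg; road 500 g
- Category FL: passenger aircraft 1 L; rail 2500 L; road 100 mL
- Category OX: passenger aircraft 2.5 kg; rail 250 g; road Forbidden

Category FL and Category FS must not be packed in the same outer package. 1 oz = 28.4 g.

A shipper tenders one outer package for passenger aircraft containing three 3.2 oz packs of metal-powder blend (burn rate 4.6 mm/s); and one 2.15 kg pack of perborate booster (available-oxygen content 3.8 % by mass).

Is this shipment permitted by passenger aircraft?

Yes

Metal-powder blend: burn rate 4.6 mm/s > 1.8 mm/s → Category FS (Flammable Solid).
The perborate booster has available-oxygen content 3.8 % by mass, which is > 3 % by mass, so it is Category OX (Oxidizer).
Category OX quantity: 2.15 kg.
That is within the Category OX passenger aircraft limit of 2.5 kg.
Category FS quantity: three 3.2 oz packs = 272.64 g.
272.64 g is within the passenger aircraft limit of 500 g for Category FS.
The segregation rule (Category FL with Category FS) does not apply to Category OX with Category FS.
Every hazard category is within its passenger aircraft limit and no segregation rule is violated.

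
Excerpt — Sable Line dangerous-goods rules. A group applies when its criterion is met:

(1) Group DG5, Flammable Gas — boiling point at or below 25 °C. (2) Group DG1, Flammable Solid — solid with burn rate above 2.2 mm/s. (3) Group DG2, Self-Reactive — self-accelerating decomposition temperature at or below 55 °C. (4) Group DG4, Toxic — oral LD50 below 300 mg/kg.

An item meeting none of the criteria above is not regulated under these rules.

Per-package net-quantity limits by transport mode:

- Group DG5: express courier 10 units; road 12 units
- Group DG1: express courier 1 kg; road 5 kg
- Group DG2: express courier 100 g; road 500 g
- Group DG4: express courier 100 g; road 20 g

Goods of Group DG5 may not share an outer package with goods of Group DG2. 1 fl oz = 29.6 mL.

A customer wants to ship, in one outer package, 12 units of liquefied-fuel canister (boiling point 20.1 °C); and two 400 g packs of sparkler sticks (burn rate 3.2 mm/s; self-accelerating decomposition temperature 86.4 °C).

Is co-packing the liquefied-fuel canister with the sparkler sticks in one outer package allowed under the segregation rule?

Yes

The liquefied-fuel canister has boiling point 20.1 °C, which is ≤ 25 °C, so it is Group DG5 (Flammable Gas).
With burn rate 3.2 mm/s (> 2.2 mm/s), the sparkler sticks fall in Group DG1.
No segregation rule bars Group DG5 with Group DG1.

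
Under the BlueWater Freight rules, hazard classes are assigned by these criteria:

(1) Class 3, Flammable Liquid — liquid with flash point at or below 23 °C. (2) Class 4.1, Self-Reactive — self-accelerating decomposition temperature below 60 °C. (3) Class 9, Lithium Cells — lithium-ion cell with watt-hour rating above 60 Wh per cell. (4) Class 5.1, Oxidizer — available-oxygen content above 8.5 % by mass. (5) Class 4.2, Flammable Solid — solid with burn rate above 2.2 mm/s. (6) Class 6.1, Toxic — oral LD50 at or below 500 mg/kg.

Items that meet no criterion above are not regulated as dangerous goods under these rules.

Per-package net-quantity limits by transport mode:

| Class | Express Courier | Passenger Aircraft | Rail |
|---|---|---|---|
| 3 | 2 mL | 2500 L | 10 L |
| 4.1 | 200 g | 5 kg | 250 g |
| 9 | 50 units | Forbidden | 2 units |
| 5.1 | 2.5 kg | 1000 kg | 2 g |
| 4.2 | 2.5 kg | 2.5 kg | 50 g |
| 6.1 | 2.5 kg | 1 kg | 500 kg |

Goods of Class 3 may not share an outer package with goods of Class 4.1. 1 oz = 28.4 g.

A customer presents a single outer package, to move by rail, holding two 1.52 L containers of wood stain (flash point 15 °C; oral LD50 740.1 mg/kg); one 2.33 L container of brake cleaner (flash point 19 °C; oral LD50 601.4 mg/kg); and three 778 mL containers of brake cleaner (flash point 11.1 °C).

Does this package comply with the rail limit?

Yes

With flash point 15 °C (≤ 23 °C), the wood stain falls in Class 3.
Flash point 19 °C meets the Class 3 criterion (Flammable Liquid), so the brake cleaner is Class 3.
Brake cleaner: flash point 11.1 °C ≤ 23 °C → Class 3 (Flammable Liquid).
Class 3 net quantity: (two 1.52 L containers = 3.04 L) + 2.33 L + (three 778 mL containers = 2.334 L) = 7.704 L.
7.704 L is within the rail limit of 10 L for Class 3.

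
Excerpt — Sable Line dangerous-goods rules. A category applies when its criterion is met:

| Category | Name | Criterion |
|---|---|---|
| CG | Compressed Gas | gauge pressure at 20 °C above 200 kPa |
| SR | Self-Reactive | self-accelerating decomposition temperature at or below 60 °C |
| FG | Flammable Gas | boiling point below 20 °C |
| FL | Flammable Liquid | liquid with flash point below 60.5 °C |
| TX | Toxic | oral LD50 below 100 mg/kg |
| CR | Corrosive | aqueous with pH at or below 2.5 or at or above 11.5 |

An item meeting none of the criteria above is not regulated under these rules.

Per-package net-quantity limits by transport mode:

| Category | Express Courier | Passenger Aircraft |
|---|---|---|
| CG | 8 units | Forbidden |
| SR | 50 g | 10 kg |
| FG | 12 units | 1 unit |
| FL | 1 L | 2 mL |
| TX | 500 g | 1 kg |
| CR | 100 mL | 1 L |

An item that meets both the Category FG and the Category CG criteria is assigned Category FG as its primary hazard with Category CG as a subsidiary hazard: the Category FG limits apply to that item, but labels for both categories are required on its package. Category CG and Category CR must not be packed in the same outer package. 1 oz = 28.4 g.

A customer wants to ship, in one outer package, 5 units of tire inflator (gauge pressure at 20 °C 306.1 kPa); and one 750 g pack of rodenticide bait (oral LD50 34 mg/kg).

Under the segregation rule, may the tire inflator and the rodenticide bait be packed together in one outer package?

Tire inflator: gauge pressure at 20 °C 306.1 kPa > 200 kPa → Category CG (Compressed Gas).
The rodenticide bait has oral LD50 34 mg/kg, which is < 100 mg/kg, so it is Category TX (Toxic).
No segregation rule bars Category CG with Category TX.

Yes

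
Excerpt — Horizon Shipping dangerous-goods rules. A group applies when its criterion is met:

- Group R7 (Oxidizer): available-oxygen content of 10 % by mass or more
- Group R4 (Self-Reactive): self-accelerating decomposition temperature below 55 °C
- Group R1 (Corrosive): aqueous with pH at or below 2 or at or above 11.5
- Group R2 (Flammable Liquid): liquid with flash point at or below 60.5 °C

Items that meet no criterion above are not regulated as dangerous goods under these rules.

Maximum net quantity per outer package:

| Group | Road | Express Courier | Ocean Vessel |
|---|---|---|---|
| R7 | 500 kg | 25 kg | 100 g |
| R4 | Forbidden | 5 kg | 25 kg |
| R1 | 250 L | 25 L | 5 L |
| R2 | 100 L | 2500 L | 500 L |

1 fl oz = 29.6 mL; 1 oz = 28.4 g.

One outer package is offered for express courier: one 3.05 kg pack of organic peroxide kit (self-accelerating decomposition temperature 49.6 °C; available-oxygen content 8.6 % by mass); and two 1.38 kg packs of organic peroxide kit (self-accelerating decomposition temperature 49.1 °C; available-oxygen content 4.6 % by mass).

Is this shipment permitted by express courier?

No

Self-accelerating decomposition temperature 49.6 °C meets the Group R4 criterion (Self-Reactive), so the organic peroxide kit is Group R4.
Organic peroxide kit: self-accelerating decomposition temperature 49.1 °C < 55 °C → Group R4 (Self-Reactive).
Total Group R4: 3.05 kg + (two 1.38 kg packs = 2.76 kg) = 5.81 kg.
That exceeds the Group R4 express courier limit of 5 kg.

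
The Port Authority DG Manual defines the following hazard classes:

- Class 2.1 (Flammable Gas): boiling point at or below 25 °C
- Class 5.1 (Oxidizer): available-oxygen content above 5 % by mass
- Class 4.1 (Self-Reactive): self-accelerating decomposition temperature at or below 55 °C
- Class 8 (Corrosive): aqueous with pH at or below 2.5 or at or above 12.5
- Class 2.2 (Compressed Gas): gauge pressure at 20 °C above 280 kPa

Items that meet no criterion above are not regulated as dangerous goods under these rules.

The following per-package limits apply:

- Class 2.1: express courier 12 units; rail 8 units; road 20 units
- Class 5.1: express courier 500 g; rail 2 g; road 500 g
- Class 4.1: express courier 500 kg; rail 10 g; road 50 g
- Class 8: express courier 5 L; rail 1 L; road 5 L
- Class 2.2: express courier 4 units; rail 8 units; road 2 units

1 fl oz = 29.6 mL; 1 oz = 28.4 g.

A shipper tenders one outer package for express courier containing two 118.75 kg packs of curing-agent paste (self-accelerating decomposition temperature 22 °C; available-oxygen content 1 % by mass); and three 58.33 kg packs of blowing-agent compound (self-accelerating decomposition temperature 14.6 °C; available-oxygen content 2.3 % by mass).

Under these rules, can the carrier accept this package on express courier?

Yes

Self-accelerating decomposition temperature 22 °C meets the Class 4.1 criterion (Self-Reactive), so the curing-agent paste is Class 4.1.
Blowing-agent compound: self-accelerating decomposition temperature 14.6 °C ≤ 55 °C → Class 4.1 (Self-Reactive).
Total Class 4.1: (two 118.75 kg packs = 237.5 kg) + (three 58.33 kg packs = 174.99 kg) = 412.49 kg.
412.49 kg is within the express courier limit of 500 kg for Class 4.1.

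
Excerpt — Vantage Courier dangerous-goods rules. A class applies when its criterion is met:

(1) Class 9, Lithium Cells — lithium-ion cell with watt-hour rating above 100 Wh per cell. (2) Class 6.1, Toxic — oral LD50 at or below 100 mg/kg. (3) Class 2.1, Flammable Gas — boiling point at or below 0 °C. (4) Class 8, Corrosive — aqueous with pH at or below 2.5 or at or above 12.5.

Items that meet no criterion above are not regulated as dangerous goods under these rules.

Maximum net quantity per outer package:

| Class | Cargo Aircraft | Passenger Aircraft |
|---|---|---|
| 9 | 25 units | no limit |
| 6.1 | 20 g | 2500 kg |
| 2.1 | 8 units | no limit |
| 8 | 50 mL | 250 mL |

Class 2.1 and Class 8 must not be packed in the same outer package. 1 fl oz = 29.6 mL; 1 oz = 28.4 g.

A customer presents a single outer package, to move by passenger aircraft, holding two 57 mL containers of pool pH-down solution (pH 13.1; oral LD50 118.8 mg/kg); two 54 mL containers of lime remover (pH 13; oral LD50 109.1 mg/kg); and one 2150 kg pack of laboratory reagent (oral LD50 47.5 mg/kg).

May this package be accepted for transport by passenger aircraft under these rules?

Yes

The pool pH-down solution has pH 13.1, which is ≥ 12.5, so it is Class 8 (Corrosive).
pH 13 meets the Class 8 criterion (Corrosive), so the lime remover is Class 8.
With oral LD50 47.5 mg/kg (≤ 100 mg/kg), the laboratory reagent falls in Class 6.1.
Total Class 8: (two 57 mL containers = 114 mL) + (two 54 mL containers = 108 mL) = 222 mL.
That is within the Class 8 passenger aircraft limit of 250 mL.
Class 6.1 quantity: 2150 kg.
2150 kg is within the passenger aircraft limit of 2500 kg for Class 6.1.
The segregation rule (Class 2.1 with Class 8) does not apply to Class 8 with Class 6.1.
Every hazard class is within its passenger aircraft limit and no segregation rule is violated.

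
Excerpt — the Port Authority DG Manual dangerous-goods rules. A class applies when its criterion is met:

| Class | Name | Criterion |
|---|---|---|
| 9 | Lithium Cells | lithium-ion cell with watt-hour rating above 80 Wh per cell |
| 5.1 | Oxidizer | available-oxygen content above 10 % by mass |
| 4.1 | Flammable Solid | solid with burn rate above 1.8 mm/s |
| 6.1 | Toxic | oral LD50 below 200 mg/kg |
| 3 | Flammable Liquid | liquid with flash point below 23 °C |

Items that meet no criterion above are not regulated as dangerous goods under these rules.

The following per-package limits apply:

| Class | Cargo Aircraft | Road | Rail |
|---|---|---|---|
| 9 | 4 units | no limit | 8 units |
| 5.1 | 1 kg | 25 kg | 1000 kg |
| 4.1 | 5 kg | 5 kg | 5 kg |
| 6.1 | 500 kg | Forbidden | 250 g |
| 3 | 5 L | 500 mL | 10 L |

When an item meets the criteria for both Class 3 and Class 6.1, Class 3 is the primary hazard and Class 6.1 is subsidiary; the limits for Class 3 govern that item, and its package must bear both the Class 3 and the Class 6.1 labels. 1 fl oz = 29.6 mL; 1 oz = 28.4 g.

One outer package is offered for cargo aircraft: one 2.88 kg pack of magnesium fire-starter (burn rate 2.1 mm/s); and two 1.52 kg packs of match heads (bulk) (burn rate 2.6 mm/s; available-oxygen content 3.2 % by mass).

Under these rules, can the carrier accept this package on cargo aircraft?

The magnesium fire-starter has burn rate 2.1 mm/s, which is > 1.8 mm/s, so it is Class 4.1 (Flammable Solid).
With burn rate 2.6 mm/s (> 1.8 mm/s), the match heads (bulk) fall in Class 4.1.
Class 4.1 net quantity: 2.88 kg + (two 1.52 kg packs = 3.04 kg) = 5.92 kg.
5.92 kg exceeds the cargo aircraft limit of 5 kg for Class 4.1.

No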